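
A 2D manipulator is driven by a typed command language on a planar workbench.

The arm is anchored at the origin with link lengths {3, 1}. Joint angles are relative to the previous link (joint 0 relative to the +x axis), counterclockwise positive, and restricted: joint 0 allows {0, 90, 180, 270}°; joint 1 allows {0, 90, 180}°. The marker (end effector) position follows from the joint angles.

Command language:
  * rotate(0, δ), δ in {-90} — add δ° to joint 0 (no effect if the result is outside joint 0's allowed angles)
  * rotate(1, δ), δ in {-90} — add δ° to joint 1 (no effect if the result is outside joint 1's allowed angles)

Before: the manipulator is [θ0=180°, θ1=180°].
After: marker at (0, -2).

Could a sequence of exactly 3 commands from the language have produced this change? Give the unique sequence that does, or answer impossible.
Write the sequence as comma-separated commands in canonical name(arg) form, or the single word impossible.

rotate(0, -90), rotate(0, -90), rotate(0, -90)

t0: [θ0=180°, θ1=180°]
1. rotate(0, -90) → [θ0=90°, θ1=180°]
2. rotate(0, -90) → [θ0=0°, θ1=180°]
3. rotate(0, -90) → [θ0=270°, θ1=180°]
all 8 alternatives checked — unique.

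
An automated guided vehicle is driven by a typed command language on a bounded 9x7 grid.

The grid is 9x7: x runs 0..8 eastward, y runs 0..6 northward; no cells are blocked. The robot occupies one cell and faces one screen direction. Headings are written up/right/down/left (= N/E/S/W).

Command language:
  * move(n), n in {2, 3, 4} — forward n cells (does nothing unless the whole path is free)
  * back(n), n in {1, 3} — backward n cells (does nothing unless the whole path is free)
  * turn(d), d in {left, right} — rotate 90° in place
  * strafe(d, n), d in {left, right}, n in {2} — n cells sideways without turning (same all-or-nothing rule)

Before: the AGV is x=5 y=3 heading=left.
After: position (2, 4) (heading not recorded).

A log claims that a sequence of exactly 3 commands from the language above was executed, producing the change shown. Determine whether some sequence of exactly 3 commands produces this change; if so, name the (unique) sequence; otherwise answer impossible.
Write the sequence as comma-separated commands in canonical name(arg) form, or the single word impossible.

key: running back(1) before move(3) would end elsewhere — order is forced
start: x=5 y=3 heading=left
t=1 move(3) ⇒ x=2 y=3 heading=left
t=2 turn(left) ⇒ x=2 y=3 heading=down
t=3 back(1) ⇒ x=2 y=4 heading=down
no rival 3-sequence matches.

move(3), turn(left), back(1)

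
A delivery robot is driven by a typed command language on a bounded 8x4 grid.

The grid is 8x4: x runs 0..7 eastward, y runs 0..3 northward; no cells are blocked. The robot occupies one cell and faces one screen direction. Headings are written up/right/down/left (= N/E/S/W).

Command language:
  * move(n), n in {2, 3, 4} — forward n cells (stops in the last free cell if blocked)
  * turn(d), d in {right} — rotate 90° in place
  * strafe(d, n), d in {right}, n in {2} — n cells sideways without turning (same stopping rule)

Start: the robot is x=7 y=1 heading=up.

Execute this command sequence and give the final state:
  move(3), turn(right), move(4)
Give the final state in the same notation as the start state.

initial: x=7 y=1 heading=up
1. move(3) → x=7 y=3 heading=up
2. turn(right) → x=7 y=3 heading=right
3. move(4) → x=7 y=3 heading=right

x=7 y=3 heading=right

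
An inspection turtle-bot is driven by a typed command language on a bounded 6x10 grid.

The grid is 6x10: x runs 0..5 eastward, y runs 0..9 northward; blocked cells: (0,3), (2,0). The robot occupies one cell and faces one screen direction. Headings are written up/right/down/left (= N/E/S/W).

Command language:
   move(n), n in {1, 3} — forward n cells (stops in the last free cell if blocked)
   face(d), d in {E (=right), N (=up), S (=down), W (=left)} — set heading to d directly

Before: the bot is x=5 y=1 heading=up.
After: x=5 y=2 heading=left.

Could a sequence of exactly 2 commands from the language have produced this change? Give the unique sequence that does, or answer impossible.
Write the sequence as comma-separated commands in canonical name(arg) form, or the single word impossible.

key: position moved to (5,2) AND the heading swung to W — translation plus rotation needed
begin: x=5 y=1 heading=up
t=1 move(1) ⇒ x=5 y=2 heading=up
t=2 face(W) ⇒ x=5 y=2 heading=left
uniquely the one of 36 2-step routes that fits.

move(1), face(W)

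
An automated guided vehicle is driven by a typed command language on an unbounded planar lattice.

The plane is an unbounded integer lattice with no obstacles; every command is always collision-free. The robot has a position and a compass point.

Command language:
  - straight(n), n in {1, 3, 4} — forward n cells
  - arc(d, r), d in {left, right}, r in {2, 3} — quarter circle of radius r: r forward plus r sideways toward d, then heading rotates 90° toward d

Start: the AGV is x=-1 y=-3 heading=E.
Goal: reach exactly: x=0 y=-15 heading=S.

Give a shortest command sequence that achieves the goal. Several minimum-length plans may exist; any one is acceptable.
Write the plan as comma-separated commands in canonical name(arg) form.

straight(4), arc(right, 3), arc(right, 3), arc(left, 3), straight(3)

t0: x=-1 y=-3 heading=E
[1] after straight(4): x=3 y=-3 heading=E
[2] after arc(right, 3): x=6 y=-6 heading=S
[3] after arc(right, 3): x=3 y=-9 heading=W
[4] after arc(left, 3): x=0 y=-12 heading=S
[5] after straight(3): x=0 y=-15 heading=S
minimal: 5 command(s), checked below 5.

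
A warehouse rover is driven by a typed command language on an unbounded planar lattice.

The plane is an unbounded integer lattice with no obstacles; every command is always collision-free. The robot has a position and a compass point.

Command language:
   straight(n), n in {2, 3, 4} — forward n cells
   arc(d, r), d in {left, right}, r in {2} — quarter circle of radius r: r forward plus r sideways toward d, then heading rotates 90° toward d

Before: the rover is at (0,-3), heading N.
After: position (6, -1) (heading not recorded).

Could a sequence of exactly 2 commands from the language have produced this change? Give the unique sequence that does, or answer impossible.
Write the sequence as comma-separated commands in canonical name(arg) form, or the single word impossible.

arc(right, 2), straight(4)

key: running straight(4) before arc(right, 2) would end elsewhere — order is forced
begin: at (0,-3), heading N
1. arc(right, 2) → at (2,-1), heading E
2. straight(4) → at (6,-1), heading E
uniquely the one of 25 2-step routes that fits.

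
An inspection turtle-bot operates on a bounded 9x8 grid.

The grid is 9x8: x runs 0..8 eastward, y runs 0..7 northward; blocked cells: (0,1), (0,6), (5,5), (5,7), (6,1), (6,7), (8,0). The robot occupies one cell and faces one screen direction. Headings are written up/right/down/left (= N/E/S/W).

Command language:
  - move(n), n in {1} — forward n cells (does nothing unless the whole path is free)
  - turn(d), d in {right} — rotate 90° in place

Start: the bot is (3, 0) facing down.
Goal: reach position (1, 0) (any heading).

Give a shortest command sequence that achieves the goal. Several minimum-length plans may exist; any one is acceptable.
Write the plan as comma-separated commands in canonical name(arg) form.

turn(right), move(1), move(1)

from: (3, 0) facing down
t=1 turn(right) ⇒ (3, 0) facing left
t=2 move(1) ⇒ (2, 0) facing left
t=3 move(1) ⇒ (1, 0) facing left
no 2-step plan works, so 3 is optimal.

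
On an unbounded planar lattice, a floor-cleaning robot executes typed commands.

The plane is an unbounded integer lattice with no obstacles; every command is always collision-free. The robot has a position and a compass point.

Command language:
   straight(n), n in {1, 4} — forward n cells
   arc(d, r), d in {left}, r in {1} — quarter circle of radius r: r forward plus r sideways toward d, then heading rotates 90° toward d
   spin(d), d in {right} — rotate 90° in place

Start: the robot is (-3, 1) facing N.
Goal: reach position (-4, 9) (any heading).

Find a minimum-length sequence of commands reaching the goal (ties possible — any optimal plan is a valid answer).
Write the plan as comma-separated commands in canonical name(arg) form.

initial: (-3, 1) facing N
1. straight(1) → (-3, 2) facing N
2. straight(1) → (-3, 3) facing N
3. straight(1) → (-3, 4) facing N
4. straight(4) → (-3, 8) facing N
5. arc(left, 1) → (-4, 9) facing W
shorter routes all fall short; 5 is best.

straight(1), straight(1), straight(1), straight(4), arc(left, 1)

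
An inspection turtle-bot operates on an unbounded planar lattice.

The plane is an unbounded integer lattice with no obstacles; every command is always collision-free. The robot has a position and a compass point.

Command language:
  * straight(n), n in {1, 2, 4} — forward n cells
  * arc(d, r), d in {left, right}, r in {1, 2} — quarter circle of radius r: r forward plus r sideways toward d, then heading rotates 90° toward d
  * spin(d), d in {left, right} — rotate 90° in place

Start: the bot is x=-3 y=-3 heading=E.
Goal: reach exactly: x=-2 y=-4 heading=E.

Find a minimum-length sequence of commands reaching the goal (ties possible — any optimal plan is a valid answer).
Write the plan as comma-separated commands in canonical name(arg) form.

begin: x=-3 y=-3 heading=E
[1] after spin(right): x=-3 y=-3 heading=S
[2] after arc(left, 1): x=-2 y=-4 heading=E
minimal: 2 command(s), checked below 2.

spin(right), arc(left, 1)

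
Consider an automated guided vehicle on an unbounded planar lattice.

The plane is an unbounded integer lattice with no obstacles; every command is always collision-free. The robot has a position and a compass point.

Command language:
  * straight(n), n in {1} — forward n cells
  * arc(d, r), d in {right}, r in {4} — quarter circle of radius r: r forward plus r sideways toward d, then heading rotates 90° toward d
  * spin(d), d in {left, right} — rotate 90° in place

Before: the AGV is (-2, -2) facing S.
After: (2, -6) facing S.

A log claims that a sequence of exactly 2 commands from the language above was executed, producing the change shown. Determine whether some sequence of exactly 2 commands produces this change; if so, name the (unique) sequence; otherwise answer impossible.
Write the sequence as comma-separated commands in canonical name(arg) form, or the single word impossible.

spin(left), arc(right, 4)

key: heading stays S — rotations cancel among the 2 commands
begin: (-2, -2) facing S
t=1 spin(left) ⇒ (-2, -2) facing E
t=2 arc(right, 4) ⇒ (2, -6) facing S
no rival 2-sequence matches.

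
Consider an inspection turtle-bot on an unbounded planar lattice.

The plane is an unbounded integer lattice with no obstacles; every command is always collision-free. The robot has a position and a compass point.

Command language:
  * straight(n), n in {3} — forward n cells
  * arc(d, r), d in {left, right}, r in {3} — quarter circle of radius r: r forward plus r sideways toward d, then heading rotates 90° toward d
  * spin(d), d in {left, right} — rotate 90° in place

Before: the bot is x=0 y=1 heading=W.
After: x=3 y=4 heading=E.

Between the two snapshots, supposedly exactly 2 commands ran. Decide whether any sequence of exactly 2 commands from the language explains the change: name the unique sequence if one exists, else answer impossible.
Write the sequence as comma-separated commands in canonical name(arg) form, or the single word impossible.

key: position moved to (3,4) AND the heading swung to E — translation plus rotation needed
start: x=0 y=1 heading=W
[1] after spin(right): x=0 y=1 heading=N
[2] after arc(right, 3): x=3 y=4 heading=E
all 25 alternatives checked — unique.

spin(right), arc(right, 3)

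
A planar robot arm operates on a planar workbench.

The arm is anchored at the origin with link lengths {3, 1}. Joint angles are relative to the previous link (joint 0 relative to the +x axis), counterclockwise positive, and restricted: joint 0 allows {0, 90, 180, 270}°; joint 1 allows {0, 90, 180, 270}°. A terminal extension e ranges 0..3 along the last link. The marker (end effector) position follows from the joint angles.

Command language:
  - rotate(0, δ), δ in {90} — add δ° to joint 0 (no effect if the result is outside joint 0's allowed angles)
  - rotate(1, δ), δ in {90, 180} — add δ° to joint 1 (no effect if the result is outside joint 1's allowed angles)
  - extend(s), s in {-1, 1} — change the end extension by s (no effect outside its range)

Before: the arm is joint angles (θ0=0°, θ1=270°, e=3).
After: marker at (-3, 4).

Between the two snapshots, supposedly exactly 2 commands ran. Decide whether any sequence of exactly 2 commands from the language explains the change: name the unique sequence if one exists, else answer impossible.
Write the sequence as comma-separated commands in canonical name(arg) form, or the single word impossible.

rotate(0, 90), rotate(0, 90)

initial: joint angles (θ0=0°, θ1=270°, e=3)
1. rotate(0, 90) → joint angles (θ0=90°, θ1=270°, e=3)
2. rotate(0, 90) → joint angles (θ0=180°, θ1=270°, e=3)
no rival 2-sequence matches.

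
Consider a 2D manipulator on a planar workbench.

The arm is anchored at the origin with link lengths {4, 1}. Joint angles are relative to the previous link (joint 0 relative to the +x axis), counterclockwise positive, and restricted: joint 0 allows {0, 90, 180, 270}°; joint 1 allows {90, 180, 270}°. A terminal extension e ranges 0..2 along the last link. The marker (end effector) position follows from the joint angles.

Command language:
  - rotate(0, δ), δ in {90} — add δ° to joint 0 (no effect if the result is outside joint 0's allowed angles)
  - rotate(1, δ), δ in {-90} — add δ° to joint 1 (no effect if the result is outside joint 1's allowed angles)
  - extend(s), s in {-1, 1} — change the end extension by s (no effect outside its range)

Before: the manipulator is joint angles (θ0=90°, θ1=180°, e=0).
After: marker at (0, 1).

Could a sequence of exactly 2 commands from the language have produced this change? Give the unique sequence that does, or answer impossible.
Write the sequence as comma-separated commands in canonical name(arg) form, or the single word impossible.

extend(1), extend(1)

t0: joint angles (θ0=90°, θ1=180°, e=0)
step 1 (extend(1)): joint angles (θ0=90°, θ1=180°, e=1)
step 2 (extend(1)): joint angles (θ0=90°, θ1=180°, e=2)
no rival 2-sequence matches.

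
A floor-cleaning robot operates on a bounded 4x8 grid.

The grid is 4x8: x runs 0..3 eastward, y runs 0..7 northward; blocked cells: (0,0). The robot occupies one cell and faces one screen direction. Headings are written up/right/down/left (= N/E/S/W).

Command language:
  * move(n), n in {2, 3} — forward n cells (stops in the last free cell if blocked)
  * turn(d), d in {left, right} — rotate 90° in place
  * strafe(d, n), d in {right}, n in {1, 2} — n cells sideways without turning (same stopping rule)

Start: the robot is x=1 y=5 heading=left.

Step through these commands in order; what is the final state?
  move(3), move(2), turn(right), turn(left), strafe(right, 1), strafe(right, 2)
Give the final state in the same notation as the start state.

x=0 y=7 heading=left

initial: x=1 y=5 heading=left
step 1 (move(3)): x=0 y=5 heading=left
step 2 (move(2)): x=0 y=5 heading=left
step 3 (turn(right)): x=0 y=5 heading=up
step 4 (turn(left)): x=0 y=5 heading=left
step 5 (strafe(right, 1)): x=0 y=6 heading=left
step 6 (strafe(right, 2)): x=0 y=7 heading=left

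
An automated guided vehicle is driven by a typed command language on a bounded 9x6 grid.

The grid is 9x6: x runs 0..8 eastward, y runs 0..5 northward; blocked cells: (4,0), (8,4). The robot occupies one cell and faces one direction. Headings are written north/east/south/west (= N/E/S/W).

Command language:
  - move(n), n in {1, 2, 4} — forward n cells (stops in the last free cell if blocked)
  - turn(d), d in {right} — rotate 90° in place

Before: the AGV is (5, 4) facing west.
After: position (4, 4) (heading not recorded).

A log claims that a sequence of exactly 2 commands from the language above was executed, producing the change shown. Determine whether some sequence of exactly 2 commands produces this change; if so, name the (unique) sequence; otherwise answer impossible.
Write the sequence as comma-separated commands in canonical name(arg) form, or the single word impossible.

key: order matters: swapping move(1) and turn(right) lands elsewhere
begin: (5, 4) facing west
t=1 move(1) ⇒ (4, 4) facing west
t=2 turn(right) ⇒ (4, 4) facing north
no rival 2-sequence matches.

move(1), turn(right)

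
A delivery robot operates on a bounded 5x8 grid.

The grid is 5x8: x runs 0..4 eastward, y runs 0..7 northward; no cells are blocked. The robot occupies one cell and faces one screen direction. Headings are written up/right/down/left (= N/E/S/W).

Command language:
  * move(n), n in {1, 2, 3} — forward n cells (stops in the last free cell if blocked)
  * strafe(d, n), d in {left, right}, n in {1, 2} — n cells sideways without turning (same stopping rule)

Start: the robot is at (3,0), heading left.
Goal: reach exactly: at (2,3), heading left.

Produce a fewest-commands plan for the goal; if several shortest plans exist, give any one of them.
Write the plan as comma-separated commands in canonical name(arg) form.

move(1), strafe(right, 1), strafe(right, 2)

from: at (3,0), heading left
[1] after move(1): at (2,0), heading left
[2] after strafe(right, 1): at (2,1), heading left
[3] after strafe(right, 2): at (2,3), heading left
minimal: 3 command(s), checked below 3.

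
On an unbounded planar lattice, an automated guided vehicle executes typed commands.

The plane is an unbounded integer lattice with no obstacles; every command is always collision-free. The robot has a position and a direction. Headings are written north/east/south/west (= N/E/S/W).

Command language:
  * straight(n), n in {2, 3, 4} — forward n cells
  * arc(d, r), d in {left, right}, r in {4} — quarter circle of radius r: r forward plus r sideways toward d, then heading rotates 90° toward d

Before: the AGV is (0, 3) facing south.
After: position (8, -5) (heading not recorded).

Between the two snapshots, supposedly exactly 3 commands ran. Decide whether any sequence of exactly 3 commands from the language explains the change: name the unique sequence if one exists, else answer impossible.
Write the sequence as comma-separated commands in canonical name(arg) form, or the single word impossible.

straight(4), arc(left, 4), straight(4)

begin: (0, 3) facing south
t=1 straight(4) ⇒ (0, -1) facing south
t=2 arc(left, 4) ⇒ (4, -5) facing east
t=3 straight(4) ⇒ (8, -5) facing east
no rival 3-sequence matches.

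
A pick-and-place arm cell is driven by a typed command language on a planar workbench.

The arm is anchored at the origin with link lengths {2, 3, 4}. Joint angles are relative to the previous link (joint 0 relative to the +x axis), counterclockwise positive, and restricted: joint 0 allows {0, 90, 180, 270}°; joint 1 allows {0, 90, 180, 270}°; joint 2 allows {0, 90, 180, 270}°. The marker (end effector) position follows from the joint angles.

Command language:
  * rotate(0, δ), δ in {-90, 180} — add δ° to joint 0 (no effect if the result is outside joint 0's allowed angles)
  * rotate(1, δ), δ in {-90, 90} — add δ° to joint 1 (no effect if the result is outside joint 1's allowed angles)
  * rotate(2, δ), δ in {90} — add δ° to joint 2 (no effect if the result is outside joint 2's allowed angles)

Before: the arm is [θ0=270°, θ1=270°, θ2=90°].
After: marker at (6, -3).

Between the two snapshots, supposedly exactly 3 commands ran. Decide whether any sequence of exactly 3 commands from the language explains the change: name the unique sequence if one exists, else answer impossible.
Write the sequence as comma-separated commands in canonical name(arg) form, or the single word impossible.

rotate(0, -90), rotate(0, -90), rotate(0, -90)

start: [θ0=270°, θ1=270°, θ2=90°]
t=1 rotate(0, -90) ⇒ [θ0=180°, θ1=270°, θ2=90°]
t=2 rotate(0, -90) ⇒ [θ0=90°, θ1=270°, θ2=90°]
t=3 rotate(0, -90) ⇒ [θ0=0°, θ1=270°, θ2=90°]
no other 3-command option fits: unique.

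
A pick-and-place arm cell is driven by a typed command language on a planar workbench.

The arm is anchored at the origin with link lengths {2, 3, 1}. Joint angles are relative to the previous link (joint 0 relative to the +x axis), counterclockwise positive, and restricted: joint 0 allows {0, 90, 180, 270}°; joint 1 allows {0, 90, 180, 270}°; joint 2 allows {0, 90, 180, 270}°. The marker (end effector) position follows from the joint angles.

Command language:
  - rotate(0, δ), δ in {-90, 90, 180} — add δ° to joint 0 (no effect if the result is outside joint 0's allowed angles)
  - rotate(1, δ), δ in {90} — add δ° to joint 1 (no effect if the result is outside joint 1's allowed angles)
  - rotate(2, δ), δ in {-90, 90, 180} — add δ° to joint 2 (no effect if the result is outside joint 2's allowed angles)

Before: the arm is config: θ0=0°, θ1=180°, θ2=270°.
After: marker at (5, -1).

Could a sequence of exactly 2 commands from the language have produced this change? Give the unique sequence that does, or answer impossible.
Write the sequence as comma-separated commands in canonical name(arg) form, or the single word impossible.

start: config: θ0=0°, θ1=180°, θ2=270°
step 1 (rotate(1, 90)): config: θ0=0°, θ1=270°, θ2=270°
step 2 (rotate(1, 90)): config: θ0=0°, θ1=0°, θ2=270°
all 49 alternatives checked — unique.

rotate(1, 90), rotate(1, 90)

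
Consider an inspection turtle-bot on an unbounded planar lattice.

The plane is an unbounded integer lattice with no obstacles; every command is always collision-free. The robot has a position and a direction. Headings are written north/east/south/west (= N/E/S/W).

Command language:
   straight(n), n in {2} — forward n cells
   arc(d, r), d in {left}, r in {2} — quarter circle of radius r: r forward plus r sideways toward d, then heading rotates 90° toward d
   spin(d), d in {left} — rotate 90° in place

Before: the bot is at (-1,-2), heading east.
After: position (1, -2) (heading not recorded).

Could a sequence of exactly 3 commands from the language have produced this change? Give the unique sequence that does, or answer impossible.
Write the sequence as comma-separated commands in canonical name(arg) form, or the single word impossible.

straight(2), spin(left), spin(left)

key: running spin(left) before straight(2) would end elsewhere — order is forced
t0: at (-1,-2), heading east
1. straight(2) → at (1,-2), heading east
2. spin(left) → at (1,-2), heading north
3. spin(left) → at (1,-2), heading west
uniquely the one of 27 3-step routes that fits.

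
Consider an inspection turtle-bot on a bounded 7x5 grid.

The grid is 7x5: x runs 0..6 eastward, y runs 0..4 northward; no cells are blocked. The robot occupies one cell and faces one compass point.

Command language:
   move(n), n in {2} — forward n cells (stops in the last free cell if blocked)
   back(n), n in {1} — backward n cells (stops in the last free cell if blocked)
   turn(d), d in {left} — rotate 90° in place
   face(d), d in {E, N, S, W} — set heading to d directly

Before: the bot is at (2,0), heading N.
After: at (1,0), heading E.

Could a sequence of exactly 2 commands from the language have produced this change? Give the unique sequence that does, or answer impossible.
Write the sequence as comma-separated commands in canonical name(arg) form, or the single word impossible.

key: running back(1) before face(E) would end elsewhere — order is forced
t0: at (2,0), heading N
[1] after face(E): at (2,0), heading E
[2] after back(1): at (1,0), heading E
uniquely the one of 49 2-step routes that fits.

face(E), back(1)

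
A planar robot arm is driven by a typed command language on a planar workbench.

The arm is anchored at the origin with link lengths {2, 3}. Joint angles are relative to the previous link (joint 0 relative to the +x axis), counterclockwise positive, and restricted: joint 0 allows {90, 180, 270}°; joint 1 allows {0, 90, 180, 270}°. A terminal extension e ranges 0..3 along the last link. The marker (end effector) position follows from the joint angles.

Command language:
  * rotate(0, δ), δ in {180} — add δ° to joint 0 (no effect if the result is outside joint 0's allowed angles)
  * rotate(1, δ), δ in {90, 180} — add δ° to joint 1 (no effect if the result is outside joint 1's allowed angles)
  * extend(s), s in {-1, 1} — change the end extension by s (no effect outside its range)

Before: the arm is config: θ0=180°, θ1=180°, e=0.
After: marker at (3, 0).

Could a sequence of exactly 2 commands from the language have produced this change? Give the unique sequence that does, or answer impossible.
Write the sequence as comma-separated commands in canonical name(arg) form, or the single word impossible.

extend(1), extend(1)

from: config: θ0=180°, θ1=180°, e=0
t=1 extend(1) ⇒ config: θ0=180°, θ1=180°, e=1
t=2 extend(1) ⇒ config: θ0=180°, θ1=180°, e=2
no rival 2-sequence matches.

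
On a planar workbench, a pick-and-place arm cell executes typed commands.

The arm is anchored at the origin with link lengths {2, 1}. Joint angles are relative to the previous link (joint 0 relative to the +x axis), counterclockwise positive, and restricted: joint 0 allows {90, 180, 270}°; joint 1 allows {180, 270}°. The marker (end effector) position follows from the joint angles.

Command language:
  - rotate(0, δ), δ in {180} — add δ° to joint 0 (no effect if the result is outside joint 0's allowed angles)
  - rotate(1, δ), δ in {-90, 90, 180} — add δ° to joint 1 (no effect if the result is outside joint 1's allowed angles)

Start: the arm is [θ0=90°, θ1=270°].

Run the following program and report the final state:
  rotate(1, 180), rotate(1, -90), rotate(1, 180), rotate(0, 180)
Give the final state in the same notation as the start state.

[θ0=270°, θ1=180°]

start: [θ0=90°, θ1=270°]
step 1 (rotate(1, 180)): [θ0=90°, θ1=270°]
step 2 (rotate(1, -90)): [θ0=90°, θ1=180°]
step 3 (rotate(1, 180)): [θ0=90°, θ1=180°]
step 4 (rotate(0, 180)): [θ0=270°, θ1=180°]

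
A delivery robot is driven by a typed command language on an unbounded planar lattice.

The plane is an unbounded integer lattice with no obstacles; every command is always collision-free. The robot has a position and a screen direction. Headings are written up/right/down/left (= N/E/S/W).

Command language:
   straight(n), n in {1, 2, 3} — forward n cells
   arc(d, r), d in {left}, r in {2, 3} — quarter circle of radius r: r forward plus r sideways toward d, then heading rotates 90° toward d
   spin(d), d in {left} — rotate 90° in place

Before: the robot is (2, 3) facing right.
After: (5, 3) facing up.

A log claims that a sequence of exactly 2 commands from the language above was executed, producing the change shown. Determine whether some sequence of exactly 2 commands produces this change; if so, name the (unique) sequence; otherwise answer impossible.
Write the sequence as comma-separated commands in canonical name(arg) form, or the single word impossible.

straight(3), spin(left)

key: position moved to (5,3) AND the heading swung to N — translation plus rotation needed
initial: (2, 3) facing right
t=1 straight(3) ⇒ (5, 3) facing right
t=2 spin(left) ⇒ (5, 3) facing up
uniquely the one of 36 2-step routes that fits.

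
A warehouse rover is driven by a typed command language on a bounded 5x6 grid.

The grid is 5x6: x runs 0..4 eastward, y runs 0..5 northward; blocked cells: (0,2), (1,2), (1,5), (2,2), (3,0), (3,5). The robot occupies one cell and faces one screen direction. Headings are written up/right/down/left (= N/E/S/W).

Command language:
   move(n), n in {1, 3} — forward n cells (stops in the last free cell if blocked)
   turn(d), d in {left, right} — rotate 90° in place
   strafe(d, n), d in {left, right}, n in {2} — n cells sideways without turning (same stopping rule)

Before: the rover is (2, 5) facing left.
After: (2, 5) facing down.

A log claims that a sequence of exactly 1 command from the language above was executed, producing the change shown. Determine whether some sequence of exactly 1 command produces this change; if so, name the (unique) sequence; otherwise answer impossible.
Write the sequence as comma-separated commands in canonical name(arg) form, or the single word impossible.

key: (2,5) unchanged — the single command moves nothing
from: (2, 5) facing left
step 1 (turn(left)): (2, 5) facing down
no rival 1-sequence matches.

turn(left)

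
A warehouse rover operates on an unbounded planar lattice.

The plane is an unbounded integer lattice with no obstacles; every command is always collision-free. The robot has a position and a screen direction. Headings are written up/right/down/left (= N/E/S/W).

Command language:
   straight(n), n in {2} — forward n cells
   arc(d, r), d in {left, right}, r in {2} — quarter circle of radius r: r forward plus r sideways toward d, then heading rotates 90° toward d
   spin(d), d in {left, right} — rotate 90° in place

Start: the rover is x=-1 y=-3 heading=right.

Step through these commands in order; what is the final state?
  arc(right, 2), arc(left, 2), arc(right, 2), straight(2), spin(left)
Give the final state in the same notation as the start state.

x=5 y=-11 heading=right

start: x=-1 y=-3 heading=right
t=1 arc(right, 2) ⇒ x=1 y=-5 heading=down
t=2 arc(left, 2) ⇒ x=3 y=-7 heading=right
t=3 arc(right, 2) ⇒ x=5 y=-9 heading=down
t=4 straight(2) ⇒ x=5 y=-11 heading=down
t=5 spin(left) ⇒ x=5 y=-11 heading=right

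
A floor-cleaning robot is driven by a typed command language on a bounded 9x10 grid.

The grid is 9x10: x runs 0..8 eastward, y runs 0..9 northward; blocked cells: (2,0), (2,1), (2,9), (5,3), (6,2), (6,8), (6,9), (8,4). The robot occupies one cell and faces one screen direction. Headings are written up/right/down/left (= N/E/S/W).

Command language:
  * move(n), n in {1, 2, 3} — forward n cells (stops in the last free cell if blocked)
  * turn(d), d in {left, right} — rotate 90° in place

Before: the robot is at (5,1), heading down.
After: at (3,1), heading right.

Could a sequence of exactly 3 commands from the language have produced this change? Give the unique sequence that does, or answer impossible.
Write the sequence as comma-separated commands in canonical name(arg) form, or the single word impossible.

every 3-command combo misses the target.

impossible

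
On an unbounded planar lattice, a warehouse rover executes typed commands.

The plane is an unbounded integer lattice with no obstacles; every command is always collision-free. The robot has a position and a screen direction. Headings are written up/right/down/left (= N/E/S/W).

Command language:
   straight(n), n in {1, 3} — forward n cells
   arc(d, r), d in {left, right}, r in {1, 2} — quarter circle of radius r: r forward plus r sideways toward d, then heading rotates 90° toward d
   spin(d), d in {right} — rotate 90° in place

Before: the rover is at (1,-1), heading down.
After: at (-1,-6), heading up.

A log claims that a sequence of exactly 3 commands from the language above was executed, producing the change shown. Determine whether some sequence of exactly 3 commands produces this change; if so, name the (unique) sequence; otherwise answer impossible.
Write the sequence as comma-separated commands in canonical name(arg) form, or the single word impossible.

key: cell and facing (now N) both changed — the 3 commands mix motion and turning
begin: at (1,-1), heading down
t=1 straight(3) ⇒ at (1,-4), heading down
t=2 arc(right, 2) ⇒ at (-1,-6), heading left
t=3 spin(right) ⇒ at (-1,-6), heading up
no other 3-command option fits: unique.

straight(3), arc(right, 2), spin(right)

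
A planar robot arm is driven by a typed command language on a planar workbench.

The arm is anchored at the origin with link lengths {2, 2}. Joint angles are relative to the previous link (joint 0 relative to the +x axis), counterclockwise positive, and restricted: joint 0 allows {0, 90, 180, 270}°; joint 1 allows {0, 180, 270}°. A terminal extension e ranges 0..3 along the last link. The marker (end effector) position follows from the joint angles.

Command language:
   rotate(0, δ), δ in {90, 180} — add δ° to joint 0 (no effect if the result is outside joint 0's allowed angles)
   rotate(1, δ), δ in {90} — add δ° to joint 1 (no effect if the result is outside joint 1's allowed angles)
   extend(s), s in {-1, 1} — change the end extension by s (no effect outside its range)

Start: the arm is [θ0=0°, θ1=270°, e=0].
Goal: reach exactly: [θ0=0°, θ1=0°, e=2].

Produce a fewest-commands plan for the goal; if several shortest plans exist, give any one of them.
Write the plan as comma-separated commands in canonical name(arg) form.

rotate(1, 90), extend(1), extend(1)

t0: [θ0=0°, θ1=270°, e=0]
t=1 rotate(1, 90) ⇒ [θ0=0°, θ1=0°, e=0]
t=2 extend(1) ⇒ [θ0=0°, θ1=0°, e=1]
t=3 extend(1) ⇒ [θ0=0°, θ1=0°, e=2]
no 2-step plan works, so 3 is optimal.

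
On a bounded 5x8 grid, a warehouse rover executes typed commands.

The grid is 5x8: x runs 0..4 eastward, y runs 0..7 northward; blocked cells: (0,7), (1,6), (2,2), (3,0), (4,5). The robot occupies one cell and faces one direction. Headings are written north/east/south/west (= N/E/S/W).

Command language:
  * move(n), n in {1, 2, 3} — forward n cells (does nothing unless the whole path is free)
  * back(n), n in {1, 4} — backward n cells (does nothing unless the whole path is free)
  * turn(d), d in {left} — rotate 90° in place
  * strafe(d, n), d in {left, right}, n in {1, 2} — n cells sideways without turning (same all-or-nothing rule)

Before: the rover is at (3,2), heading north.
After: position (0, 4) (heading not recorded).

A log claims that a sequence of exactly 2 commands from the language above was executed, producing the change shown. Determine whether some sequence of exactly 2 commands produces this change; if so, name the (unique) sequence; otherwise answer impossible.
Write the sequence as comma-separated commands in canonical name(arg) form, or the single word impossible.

impossible

checked all 2-command options: none fits.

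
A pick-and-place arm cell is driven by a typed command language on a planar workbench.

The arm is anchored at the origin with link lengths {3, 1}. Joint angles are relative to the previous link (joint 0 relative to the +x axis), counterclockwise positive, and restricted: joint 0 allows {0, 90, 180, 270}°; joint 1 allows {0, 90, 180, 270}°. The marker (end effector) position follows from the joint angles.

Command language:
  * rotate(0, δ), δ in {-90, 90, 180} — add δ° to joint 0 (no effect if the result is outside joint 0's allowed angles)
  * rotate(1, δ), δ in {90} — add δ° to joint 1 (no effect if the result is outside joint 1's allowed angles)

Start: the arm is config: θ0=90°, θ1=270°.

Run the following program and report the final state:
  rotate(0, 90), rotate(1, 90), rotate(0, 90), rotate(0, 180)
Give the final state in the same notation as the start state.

begin: config: θ0=90°, θ1=270°
[1] after rotate(0, 90): config: θ0=180°, θ1=270°
[2] after rotate(1, 90): config: θ0=180°, θ1=0°
[3] after rotate(0, 90): config: θ0=270°, θ1=0°
[4] after rotate(0, 180): config: θ0=90°, θ1=0°

config: θ0=90°, θ1=0°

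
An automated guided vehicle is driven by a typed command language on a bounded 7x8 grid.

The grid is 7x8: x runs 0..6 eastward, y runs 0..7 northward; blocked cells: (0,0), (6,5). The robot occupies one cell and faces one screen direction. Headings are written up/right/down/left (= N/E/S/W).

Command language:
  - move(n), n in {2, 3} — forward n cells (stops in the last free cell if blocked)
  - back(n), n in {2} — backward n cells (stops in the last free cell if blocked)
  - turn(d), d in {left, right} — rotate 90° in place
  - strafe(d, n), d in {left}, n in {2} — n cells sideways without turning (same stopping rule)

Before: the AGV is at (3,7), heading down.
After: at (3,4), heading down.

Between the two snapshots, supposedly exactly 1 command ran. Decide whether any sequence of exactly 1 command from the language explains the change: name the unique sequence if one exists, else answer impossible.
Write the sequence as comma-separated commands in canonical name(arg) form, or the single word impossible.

move(3)

key: heading stays S — the single command does not turn
start: at (3,7), heading down
[1] after move(3): at (3,4), heading down
no other 1-command option fits: unique.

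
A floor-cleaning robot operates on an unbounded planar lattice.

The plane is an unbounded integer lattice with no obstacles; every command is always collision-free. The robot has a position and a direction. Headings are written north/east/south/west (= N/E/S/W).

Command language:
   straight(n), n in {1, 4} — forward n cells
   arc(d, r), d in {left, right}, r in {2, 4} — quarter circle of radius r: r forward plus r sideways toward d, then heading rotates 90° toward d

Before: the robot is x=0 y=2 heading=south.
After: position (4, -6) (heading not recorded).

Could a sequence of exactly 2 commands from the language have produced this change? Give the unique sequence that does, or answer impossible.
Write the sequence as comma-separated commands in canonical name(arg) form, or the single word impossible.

key: running arc(left, 4) before straight(4) would end elsewhere — order is forced
start: x=0 y=2 heading=south
step 1 (straight(4)): x=0 y=-2 heading=south
step 2 (arc(left, 4)): x=4 y=-6 heading=east
no other 2-command option fits: unique.

straight(4), arc(left, 4)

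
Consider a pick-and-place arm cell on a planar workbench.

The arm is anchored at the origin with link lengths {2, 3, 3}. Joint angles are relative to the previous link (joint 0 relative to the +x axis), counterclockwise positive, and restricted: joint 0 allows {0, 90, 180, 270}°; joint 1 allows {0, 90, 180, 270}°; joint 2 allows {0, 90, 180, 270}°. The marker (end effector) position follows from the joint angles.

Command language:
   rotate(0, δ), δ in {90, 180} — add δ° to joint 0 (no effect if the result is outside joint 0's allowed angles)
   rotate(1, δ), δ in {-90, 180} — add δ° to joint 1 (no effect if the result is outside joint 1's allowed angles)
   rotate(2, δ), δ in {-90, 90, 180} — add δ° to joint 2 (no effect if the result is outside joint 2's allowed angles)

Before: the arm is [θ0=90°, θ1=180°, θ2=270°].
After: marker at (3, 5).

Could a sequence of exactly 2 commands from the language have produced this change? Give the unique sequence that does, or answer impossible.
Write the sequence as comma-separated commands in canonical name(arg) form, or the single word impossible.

begin: [θ0=90°, θ1=180°, θ2=270°]
t=1 rotate(1, -90) ⇒ [θ0=90°, θ1=90°, θ2=270°]
t=2 rotate(1, -90) ⇒ [θ0=90°, θ1=0°, θ2=270°]
uniquely the one of 49 2-step routes that fits.

rotate(1, -90), rotate(1, -90)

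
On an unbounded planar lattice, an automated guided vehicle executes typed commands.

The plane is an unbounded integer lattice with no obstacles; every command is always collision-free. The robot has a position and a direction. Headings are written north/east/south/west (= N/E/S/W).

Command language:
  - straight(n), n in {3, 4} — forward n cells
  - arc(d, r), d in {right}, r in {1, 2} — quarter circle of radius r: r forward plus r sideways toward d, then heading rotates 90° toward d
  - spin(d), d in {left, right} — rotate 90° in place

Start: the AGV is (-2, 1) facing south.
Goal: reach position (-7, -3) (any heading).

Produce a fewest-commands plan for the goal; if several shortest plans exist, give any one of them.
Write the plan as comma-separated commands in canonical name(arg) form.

straight(3), arc(right, 1), straight(4)

begin: (-2, 1) facing south
1. straight(3) → (-2, -2) facing south
2. arc(right, 1) → (-3, -3) facing west
3. straight(4) → (-7, -3) facing west
minimal: 3 command(s), checked below 3.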